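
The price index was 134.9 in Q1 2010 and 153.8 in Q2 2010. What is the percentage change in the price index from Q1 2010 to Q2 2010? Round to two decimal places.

14.01%

Change = (153.8 − 134.9) / 134.9 × 100
       = 18.9 / 134.9 × 100 = 14.0104%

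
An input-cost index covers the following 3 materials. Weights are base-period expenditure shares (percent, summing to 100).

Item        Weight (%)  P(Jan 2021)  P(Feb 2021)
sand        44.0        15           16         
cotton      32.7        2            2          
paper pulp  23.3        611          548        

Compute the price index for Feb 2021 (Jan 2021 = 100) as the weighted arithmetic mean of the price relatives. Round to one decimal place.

sand: 44.0 × (16/15) = 44.0 × 1.066667 = 46.9333
cotton: 32.7 × (2/2) = 32.7 × 1.000000 = 32.7000
paper pulp: 23.3 × (548/611) = 23.3 × 0.896890 = 20.8975
Index = Σ wᵢ·(p₁ᵢ/p₀ᵢ) = 46.9333 + 32.7000 + 20.8975 = 100.5309

100.5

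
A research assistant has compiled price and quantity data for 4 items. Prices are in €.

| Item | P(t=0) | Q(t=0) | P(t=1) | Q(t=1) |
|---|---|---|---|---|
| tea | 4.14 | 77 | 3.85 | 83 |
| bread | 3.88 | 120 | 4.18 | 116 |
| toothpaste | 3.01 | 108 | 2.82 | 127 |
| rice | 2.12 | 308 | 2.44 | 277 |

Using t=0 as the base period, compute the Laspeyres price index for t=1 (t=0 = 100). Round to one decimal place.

Laspeyres price index uses base-period quantities as weights.
ΣP(t=1)·Q(t=0) = 3.85×77 + 4.18×120 + 2.82×108 + 2.44×308 = 296.45 + 501.6 + 304.56 + 751.52 = 1854.13
ΣP(t=0)·Q(t=0) = 4.14×77 + 3.88×120 + 3.01×108 + 2.12×308 = 318.78 + 465.6 + 325.08 + 652.96 = 1762.42
Index = 1854.13 / 1762.42 × 100 = 105.2036

105.2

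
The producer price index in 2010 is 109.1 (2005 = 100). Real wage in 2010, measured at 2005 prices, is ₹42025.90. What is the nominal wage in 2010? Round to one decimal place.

45850.3

Nominal = Real × (Index/100) = 42025.90 × (109.1/100)
        = 42025.90 × 1.091 = 45850.2569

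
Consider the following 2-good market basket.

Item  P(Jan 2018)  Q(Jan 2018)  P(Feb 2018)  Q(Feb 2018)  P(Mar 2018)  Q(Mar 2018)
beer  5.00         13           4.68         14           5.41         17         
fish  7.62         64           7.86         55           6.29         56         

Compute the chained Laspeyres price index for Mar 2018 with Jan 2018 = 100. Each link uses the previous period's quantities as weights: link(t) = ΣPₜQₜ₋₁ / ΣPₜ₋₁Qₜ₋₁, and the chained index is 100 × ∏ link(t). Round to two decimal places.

86.42

Link Jan 2018→Feb 2018:
ΣP(Feb 2018)Q(Jan 2018) = 4.68×13 + 7.86×64 = 60.84 + 503.04 = 563.88
ΣP(Jan 2018)Q(Jan 2018) = 5.00×13 + 7.62×64 = 65 + 487.68 = 552.68
link = 563.88/552.68 = 1.020265
Link Feb 2018→Mar 2018:
ΣP(Mar 2018)Q(Feb 2018) = 5.41×14 + 6.29×55 = 75.74 + 345.95 = 421.69
ΣP(Feb 2018)Q(Feb 2018) = 4.68×14 + 7.86×55 = 65.52 + 432.3 = 497.82
link = 421.69/497.82 = 0.847073
Chained index = 100 × 1.020265 × 0.847073 = 86.4239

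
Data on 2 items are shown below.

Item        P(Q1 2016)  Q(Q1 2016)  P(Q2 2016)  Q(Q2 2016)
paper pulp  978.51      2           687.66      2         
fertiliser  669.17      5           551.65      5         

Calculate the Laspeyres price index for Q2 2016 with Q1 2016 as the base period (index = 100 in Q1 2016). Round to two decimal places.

77.95

Laspeyres price index uses base-period quantities as weights.
ΣP(Q2 2016)·Q(Q1 2016) = 687.66×2 + 551.65×5 = 1375.32 + 2758.25 = 4133.57
ΣP(Q1 2016)·Q(Q1 2016) = 978.51×2 + 669.17×5 = 1957.02 + 3345.85 = 5302.87
Index = 4133.57 / 5302.87 × 100 = 77.9497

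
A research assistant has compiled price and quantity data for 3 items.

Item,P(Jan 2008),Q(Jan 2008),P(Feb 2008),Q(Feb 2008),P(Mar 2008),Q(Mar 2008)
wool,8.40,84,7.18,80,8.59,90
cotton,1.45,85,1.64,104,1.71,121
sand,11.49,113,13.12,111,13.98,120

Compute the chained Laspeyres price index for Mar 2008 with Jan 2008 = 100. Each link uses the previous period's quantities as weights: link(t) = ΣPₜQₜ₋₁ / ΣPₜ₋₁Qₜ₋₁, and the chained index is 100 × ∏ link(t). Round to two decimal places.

Link Jan 2008→Feb 2008:
ΣP(Feb 2008)Q(Jan 2008) = 7.18×84 + 1.64×85 + 13.12×113 = 603.12 + 139.4 + 1482.56 = 2225.08
ΣP(Jan 2008)Q(Jan 2008) = 8.40×84 + 1.45×85 + 11.49×113 = 705.6 + 123.25 + 1298.37 = 2127.22
link = 2225.08/2127.22 = 1.046004
Link Feb 2008→Mar 2008:
ΣP(Mar 2008)Q(Feb 2008) = 8.59×80 + 1.71×104 + 13.98×111 = 687.2 + 177.84 + 1551.78 = 2416.82
ΣP(Feb 2008)Q(Feb 2008) = 7.18×80 + 1.64×104 + 13.12×111 = 574.4 + 170.56 + 1456.32 = 2201.28
link = 2416.82/2201.28 = 1.097916
Chained index = 100 × 1.046004 × 1.097916 = 114.8424

114.84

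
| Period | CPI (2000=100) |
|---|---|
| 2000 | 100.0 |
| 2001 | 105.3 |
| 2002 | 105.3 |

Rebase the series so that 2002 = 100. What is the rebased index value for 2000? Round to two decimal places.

94.97

Rebased(2000) = 100.0 / 105.3 × 100 = 94.9668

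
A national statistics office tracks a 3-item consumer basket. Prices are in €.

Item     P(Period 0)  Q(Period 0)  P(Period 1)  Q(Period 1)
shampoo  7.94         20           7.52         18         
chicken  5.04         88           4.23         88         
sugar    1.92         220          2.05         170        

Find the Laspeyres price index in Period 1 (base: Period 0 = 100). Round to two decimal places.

Laspeyres price index uses base-period quantities as weights.
ΣP(Period 1)·Q(Period 0) = 7.52×20 + 4.23×88 + 2.05×220 = 150.4 + 372.24 + 451 = 973.64
ΣP(Period 0)·Q(Period 0) = 7.94×20 + 5.04×88 + 1.92×220 = 158.8 + 443.52 + 422.4 = 1024.72
Index = 973.64 / 1024.72 × 100 = 95.0152

95.02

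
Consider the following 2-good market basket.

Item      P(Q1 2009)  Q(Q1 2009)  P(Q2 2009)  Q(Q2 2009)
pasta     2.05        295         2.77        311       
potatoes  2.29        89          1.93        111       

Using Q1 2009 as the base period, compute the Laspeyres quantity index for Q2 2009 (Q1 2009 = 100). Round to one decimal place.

Laspeyres quantity index uses base-period prices as weights.
ΣP(Q1 2009)·Q(Q2 2009) = 2.05×311 + 2.29×111 = 637.55 + 254.19 = 891.74
ΣP(Q1 2009)·Q(Q1 2009) = 2.05×295 + 2.29×89 = 604.75 + 203.81 = 808.56
Index = 891.74 / 808.56 × 100 = 110.2874

110.3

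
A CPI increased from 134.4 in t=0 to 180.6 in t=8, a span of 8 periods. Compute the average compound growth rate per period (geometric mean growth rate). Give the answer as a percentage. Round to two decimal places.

Growth factor = (180.6/134.4)^(1/8) = (1.343750)^(1/8) = 1.037624
Growth rate = 1.037624 − 1 = 0.037624 = 3.7624%

3.76%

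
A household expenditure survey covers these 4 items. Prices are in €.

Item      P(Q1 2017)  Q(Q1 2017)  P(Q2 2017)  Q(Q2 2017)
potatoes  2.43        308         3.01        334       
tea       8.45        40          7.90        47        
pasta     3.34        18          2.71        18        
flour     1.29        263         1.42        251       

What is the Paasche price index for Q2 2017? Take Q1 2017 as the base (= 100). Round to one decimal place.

Paasche price index uses current-period quantities as weights.
ΣP(Q2 2017)·Q(Q2 2017) = 3.01×334 + 7.90×47 + 2.71×18 + 1.42×251 = 1005.34 + 371.3 + 48.78 + 356.42 = 1781.84
ΣP(Q1 2017)·Q(Q2 2017) = 2.43×334 + 8.45×47 + 3.34×18 + 1.29×251 = 811.62 + 397.15 + 60.12 + 323.79 = 1592.68
Index = 1781.84 / 1592.68 × 100 = 111.8768

111.9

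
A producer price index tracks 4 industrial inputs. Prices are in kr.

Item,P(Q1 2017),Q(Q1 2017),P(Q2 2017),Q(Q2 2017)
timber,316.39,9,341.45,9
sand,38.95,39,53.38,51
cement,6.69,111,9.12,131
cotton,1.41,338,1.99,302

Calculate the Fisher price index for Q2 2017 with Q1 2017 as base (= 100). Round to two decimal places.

Laspeyres component (base-period weights):
ΣP(Q2 2017)Q(Q1 2017) = 341.45×9 + 53.38×39 + 9.12×111 + 1.99×338 = 3073.05 + 2081.82 + 1012.32 + 672.62 = 6839.81
ΣP(Q1 2017)Q(Q1 2017) = 316.39×9 + 38.95×39 + 6.69×111 + 1.41×338 = 2847.51 + 1519.05 + 742.59 + 476.58 = 5585.73
L = 6839.81 / 5585.73 × 100 = 122.4515
Paasche component (current-period weights):
ΣP(Q2 2017)Q(Q2 2017) = 341.45×9 + 53.38×51 + 9.12×131 + 1.99×302 = 3073.05 + 2722.38 + 1194.72 + 600.98 = 7591.13
ΣP(Q1 2017)Q(Q2 2017) = 316.39×9 + 38.95×51 + 6.69×131 + 1.41×302 = 2847.51 + 1986.45 + 876.39 + 425.82 = 6136.17
P = 7591.13 / 6136.17 × 100 = 123.7112
Fisher = √(L × P) = √(122.4515 × 123.7112) = 123.0797

123.08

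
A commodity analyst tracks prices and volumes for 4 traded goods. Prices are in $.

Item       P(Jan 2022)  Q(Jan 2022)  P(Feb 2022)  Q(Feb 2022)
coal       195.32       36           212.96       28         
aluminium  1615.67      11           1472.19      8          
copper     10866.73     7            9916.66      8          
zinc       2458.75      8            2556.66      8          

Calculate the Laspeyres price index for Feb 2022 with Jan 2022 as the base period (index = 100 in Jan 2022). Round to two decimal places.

94.35

Laspeyres price index uses base-period quantities as weights.
ΣP(Feb 2022)·Q(Jan 2022) = 212.96×36 + 1472.19×11 + 9916.66×7 + 2556.66×8 = 7666.56 + 16194.09 + 69416.62 + 20453.28 = 113730.55
ΣP(Jan 2022)·Q(Jan 2022) = 195.32×36 + 1615.67×11 + 10866.73×7 + 2458.75×8 = 7031.52 + 17772.37 + 76067.11 + 19670 = 120541
Index = 113730.55 / 120541 × 100 = 94.3501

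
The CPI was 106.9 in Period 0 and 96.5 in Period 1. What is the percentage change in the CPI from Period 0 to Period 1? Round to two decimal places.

-9.73%

Change = (96.5 − 106.9) / 106.9 × 100
       = -10.4 / 106.9 × 100 = -9.7287%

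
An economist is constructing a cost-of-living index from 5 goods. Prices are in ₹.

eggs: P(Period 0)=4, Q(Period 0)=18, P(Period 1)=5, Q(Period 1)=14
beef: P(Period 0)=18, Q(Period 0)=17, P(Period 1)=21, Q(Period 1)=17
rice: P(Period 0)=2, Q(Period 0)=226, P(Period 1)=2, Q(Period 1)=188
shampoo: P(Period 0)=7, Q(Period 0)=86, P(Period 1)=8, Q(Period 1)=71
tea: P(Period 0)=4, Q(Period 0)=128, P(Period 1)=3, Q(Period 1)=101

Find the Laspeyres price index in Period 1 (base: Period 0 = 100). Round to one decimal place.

101.4

Laspeyres price index uses base-period quantities as weights.
ΣP(Period 1)·Q(Period 0) = 5×18 + 21×17 + 2×226 + 8×86 + 3×128 = 90 + 357 + 452 + 688 + 384 = 1971
ΣP(Period 0)·Q(Period 0) = 4×18 + 18×17 + 2×226 + 7×86 + 4×128 = 72 + 306 + 452 + 602 + 512 = 1944
Index = 1971 / 1944 × 100 = 101.3889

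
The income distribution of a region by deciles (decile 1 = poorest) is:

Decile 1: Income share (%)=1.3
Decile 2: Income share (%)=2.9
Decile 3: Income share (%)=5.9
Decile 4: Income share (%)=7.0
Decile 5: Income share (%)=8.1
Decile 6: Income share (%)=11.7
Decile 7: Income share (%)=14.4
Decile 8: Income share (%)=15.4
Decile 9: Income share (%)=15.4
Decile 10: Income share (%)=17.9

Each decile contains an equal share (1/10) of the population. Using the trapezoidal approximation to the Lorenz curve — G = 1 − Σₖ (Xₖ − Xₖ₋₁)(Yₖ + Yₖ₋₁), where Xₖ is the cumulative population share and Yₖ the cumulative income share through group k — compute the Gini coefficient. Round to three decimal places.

Cumulative income shares Yₖ: 0.0130, 0.0420, 0.1010, 0.1710, 0.2520, 0.3690, 0.5130, 0.6670, 0.8210, 1.0000
Σ (Xₖ−Xₖ₋₁)(Yₖ+Yₖ₋₁) = (1/10)(0.0130+0.0000) + (1/10)(0.0420+0.0130) + (1/10)(0.1010+0.0420) + (1/10)(0.1710+0.1010) + (1/10)(0.2520+0.1710) + (1/10)(0.3690+0.2520) + (1/10)(0.5130+0.3690) + (1/10)(0.6670+0.5130) + (1/10)(0.8210+0.6670) + (1/10)(1.0000+0.8210)
  = 0.0013 + 0.0055 + 0.0143 + 0.0272 + 0.0423 + 0.0621 + 0.0882 + 0.1180 + 0.1488 + 0.1821 = 0.6898
G = 1 − 0.6898 = 0.3102

0.310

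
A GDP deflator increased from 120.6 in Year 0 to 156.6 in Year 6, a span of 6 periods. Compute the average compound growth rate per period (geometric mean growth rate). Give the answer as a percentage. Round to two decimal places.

Growth factor = (156.6/120.6)^(1/6) = (1.298507)^(1/6) = 1.044498
Growth rate = 1.044498 − 1 = 0.044498 = 4.4498%

4.45%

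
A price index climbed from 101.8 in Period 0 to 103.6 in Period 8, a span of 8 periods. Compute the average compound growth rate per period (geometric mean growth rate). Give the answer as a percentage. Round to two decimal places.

0.22%

Growth factor = (103.6/101.8)^(1/8) = (1.017682)^(1/8) = 1.002193
Growth rate = 1.002193 − 1 = 0.002193 = 0.2193%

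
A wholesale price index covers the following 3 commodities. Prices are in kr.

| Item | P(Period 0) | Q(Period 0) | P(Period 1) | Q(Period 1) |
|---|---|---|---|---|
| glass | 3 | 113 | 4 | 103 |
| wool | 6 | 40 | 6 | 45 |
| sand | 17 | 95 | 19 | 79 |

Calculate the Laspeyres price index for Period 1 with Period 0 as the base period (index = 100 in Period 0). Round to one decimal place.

113.8

Laspeyres price index uses base-period quantities as weights.
ΣP(Period 1)·Q(Period 0) = 4×113 + 6×40 + 19×95 = 452 + 240 + 1805 = 2497
ΣP(Period 0)·Q(Period 0) = 3×113 + 6×40 + 17×95 = 339 + 240 + 1615 = 2194
Index = 2497 / 2194 × 100 = 113.8104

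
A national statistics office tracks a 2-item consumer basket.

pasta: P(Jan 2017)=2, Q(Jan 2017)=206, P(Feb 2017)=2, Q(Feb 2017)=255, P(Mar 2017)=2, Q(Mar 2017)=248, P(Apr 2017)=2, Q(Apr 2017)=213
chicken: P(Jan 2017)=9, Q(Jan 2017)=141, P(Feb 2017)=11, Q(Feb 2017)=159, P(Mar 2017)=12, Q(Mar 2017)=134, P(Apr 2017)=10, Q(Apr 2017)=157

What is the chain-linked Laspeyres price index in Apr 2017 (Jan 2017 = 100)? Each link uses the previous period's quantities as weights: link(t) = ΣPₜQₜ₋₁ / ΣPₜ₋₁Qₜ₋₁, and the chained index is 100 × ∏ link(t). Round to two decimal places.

109.07

Link Jan 2017→Feb 2017:
ΣP(Feb 2017)Q(Jan 2017) = 2×206 + 11×141 = 412 + 1551 = 1963
ΣP(Jan 2017)Q(Jan 2017) = 2×206 + 9×141 = 412 + 1269 = 1681
link = 1963/1681 = 1.167757
Link Feb 2017→Mar 2017:
ΣP(Mar 2017)Q(Feb 2017) = 2×255 + 12×159 = 510 + 1908 = 2418
ΣP(Feb 2017)Q(Feb 2017) = 2×255 + 11×159 = 510 + 1749 = 2259
link = 2418/2259 = 1.070385
Link Mar 2017→Apr 2017:
ΣP(Apr 2017)Q(Mar 2017) = 2×248 + 10×134 = 496 + 1340 = 1836
ΣP(Mar 2017)Q(Mar 2017) = 2×248 + 12×134 = 496 + 1608 = 2104
link = 1836/2104 = 0.872624
Chained index = 100 × 1.167757 × 1.070385 × 0.872624 = 109.0736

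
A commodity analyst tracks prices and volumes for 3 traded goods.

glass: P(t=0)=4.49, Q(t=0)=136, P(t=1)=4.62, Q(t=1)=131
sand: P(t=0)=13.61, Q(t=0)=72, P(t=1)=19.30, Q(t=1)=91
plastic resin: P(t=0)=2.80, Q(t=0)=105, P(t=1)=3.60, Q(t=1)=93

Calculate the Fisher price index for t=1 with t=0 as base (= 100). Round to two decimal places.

Laspeyres component (base-period weights):
ΣP(t=1)Q(t=0) = 4.62×136 + 19.30×72 + 3.60×105 = 628.32 + 1389.6 + 378 = 2395.92
ΣP(t=0)Q(t=0) = 4.49×136 + 13.61×72 + 2.80×105 = 610.64 + 979.92 + 294 = 1884.56
L = 2395.92 / 1884.56 × 100 = 127.1342
Paasche component (current-period weights):
ΣP(t=1)Q(t=1) = 4.62×131 + 19.30×91 + 3.60×93 = 605.22 + 1756.3 + 334.8 = 2696.32
ΣP(t=0)Q(t=1) = 4.49×131 + 13.61×91 + 2.80×93 = 588.19 + 1238.51 + 260.4 = 2087.1
P = 2696.32 / 2087.1 × 100 = 129.1898
Fisher = √(L × P) = √(127.1342 × 129.1898) = 128.1579

128.16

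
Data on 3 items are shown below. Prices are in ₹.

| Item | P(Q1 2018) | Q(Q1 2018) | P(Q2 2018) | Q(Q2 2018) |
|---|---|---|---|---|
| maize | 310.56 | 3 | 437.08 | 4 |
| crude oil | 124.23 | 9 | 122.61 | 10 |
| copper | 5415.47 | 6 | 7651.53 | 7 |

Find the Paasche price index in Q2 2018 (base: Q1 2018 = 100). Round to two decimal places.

Paasche price index uses current-period quantities as weights.
ΣP(Q2 2018)·Q(Q2 2018) = 437.08×4 + 122.61×10 + 7651.53×7 = 1748.32 + 1226.1 + 53560.71 = 56535.13
ΣP(Q1 2018)·Q(Q2 2018) = 310.56×4 + 124.23×10 + 5415.47×7 = 1242.24 + 1242.3 + 37908.29 = 40392.83
Index = 56535.13 / 40392.83 × 100 = 139.9633

139.96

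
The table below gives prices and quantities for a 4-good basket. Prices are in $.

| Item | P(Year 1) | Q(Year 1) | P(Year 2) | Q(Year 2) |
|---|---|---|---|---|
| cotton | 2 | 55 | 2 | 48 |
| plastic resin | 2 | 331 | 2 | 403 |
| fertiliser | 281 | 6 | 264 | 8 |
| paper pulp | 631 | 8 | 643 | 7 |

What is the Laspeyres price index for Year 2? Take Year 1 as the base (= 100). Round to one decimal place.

99.9

Laspeyres price index uses base-period quantities as weights.
ΣP(Year 2)·Q(Year 1) = 2×55 + 2×331 + 264×6 + 643×8 = 110 + 662 + 1584 + 5144 = 7500
ΣP(Year 1)·Q(Year 1) = 2×55 + 2×331 + 281×6 + 631×8 = 110 + 662 + 1686 + 5048 = 7506
Index = 7500 / 7506 × 100 = 99.9201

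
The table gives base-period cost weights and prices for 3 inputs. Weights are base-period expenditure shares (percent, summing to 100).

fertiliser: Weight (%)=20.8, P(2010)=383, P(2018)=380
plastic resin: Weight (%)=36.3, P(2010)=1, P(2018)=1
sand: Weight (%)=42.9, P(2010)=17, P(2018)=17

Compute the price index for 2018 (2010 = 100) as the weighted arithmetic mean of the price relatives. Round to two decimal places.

99.84

fertiliser: 20.8 × (380/383) = 20.8 × 0.992167 = 20.6371
plastic resin: 36.3 × (1/1) = 36.3 × 1.000000 = 36.3000
sand: 42.9 × (17/17) = 42.9 × 1.000000 = 42.9000
Index = Σ wᵢ·(p₁ᵢ/p₀ᵢ) = 20.6371 + 36.3000 + 42.9000 = 99.8371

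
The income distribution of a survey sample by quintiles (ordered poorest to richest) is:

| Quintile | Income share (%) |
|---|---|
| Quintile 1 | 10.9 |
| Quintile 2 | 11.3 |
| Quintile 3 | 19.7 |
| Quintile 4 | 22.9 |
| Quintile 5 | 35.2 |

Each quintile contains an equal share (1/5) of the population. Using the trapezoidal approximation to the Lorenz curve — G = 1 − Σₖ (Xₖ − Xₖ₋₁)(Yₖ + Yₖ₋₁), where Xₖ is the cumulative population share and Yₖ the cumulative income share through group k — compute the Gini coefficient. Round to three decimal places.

0.241

Cumulative income shares Yₖ: 0.1090, 0.2220, 0.4190, 0.6480, 1.0000
Σ (Xₖ−Xₖ₋₁)(Yₖ+Yₖ₋₁) = (1/5)(0.1090+0.0000) + (1/5)(0.2220+0.1090) + (1/5)(0.4190+0.2220) + (1/5)(0.6480+0.4190) + (1/5)(1.0000+0.6480)
  = 0.0218 + 0.0662 + 0.1282 + 0.2134 + 0.3296 = 0.7592
G = 1 − 0.7592 = 0.2408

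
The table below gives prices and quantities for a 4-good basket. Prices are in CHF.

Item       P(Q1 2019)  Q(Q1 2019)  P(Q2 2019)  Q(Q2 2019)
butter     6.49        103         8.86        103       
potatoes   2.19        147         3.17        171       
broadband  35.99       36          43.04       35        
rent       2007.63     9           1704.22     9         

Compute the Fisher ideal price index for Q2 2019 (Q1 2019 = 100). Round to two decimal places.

Laspeyres component (base-period weights):
ΣP(Q2 2019)Q(Q1 2019) = 8.86×103 + 3.17×147 + 43.04×36 + 1704.22×9 = 912.58 + 465.99 + 1549.44 + 15337.98 = 18265.99
ΣP(Q1 2019)Q(Q1 2019) = 6.49×103 + 2.19×147 + 35.99×36 + 2007.63×9 = 668.47 + 321.93 + 1295.64 + 18068.67 = 20354.71
L = 18265.99 / 20354.71 × 100 = 89.7384
Paasche component (current-period weights):
ΣP(Q2 2019)Q(Q2 2019) = 8.86×103 + 3.17×171 + 43.04×35 + 1704.22×9 = 912.58 + 542.07 + 1506.4 + 15337.98 = 18299.03
ΣP(Q1 2019)Q(Q2 2019) = 6.49×103 + 2.19×171 + 35.99×35 + 2007.63×9 = 668.47 + 374.49 + 1259.65 + 18068.67 = 20371.28
P = 18299.03 / 20371.28 × 100 = 89.8276
Fisher = √(L × P) = √(89.7384 × 89.8276) = 89.7830

89.78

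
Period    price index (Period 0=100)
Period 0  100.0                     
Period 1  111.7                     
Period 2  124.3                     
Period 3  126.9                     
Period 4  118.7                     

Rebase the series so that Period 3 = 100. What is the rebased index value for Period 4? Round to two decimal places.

93.54

Rebased(Period 4) = 118.7 / 126.9 × 100 = 93.5382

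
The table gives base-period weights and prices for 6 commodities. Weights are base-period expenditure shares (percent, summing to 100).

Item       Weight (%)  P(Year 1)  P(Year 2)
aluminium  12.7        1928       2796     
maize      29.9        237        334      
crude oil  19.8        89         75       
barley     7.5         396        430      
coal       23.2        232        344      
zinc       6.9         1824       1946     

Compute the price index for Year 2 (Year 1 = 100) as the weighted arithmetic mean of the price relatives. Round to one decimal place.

127.1

aluminium: 12.7 × (2796/1928) = 12.7 × 1.450207 = 18.4176
maize: 29.9 × (334/237) = 29.9 × 1.409283 = 42.1376
crude oil: 19.8 × (75/89) = 19.8 × 0.842697 = 16.6854
barley: 7.5 × (430/396) = 7.5 × 1.085859 = 8.1439
coal: 23.2 × (344/232) = 23.2 × 1.482759 = 34.4000
zinc: 6.9 × (1946/1824) = 6.9 × 1.066886 = 7.3615
Index = Σ wᵢ·(p₁ᵢ/p₀ᵢ) = 18.4176 + 42.1376 + 16.6854 + 8.1439 + 34.4000 + 7.3615 = 127.1460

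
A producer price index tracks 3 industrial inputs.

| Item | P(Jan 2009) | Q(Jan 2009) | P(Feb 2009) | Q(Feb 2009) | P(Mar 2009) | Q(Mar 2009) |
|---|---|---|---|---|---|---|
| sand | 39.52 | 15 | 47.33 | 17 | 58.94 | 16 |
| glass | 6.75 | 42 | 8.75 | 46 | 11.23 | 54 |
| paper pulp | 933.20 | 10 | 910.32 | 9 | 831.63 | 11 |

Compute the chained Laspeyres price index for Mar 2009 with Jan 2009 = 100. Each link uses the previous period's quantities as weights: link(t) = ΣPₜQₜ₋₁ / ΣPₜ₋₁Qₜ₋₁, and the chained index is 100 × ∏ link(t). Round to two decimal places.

95.52

Link Jan 2009→Feb 2009:
ΣP(Feb 2009)Q(Jan 2009) = 47.33×15 + 8.75×42 + 910.32×10 = 709.95 + 367.5 + 9103.2 = 10180.65
ΣP(Jan 2009)Q(Jan 2009) = 39.52×15 + 6.75×42 + 933.20×10 = 592.8 + 283.5 + 9332 = 10208.3
link = 10180.65/10208.3 = 0.997291
Link Feb 2009→Mar 2009:
ΣP(Mar 2009)Q(Feb 2009) = 58.94×17 + 11.23×46 + 831.63×9 = 1001.98 + 516.58 + 7484.67 = 9003.23
ΣP(Feb 2009)Q(Feb 2009) = 47.33×17 + 8.75×46 + 910.32×9 = 804.61 + 402.5 + 8192.88 = 9399.99
link = 9003.23/9399.99 = 0.957791
Chained index = 100 × 0.997291 × 0.957791 = 95.5197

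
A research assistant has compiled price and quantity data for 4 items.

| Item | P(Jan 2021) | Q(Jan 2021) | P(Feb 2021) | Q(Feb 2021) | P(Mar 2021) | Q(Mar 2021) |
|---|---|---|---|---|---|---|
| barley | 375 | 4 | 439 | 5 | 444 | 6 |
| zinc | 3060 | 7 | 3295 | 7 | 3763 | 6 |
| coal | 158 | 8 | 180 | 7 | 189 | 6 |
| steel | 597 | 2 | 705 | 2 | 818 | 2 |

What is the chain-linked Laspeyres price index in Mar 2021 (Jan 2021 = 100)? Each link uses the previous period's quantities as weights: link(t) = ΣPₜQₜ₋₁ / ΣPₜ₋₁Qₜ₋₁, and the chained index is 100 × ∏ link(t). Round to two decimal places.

123.05

Link Jan 2021→Feb 2021:
ΣP(Feb 2021)Q(Jan 2021) = 439×4 + 3295×7 + 180×8 + 705×2 = 1756 + 23065 + 1440 + 1410 = 27671
ΣP(Jan 2021)Q(Jan 2021) = 375×4 + 3060×7 + 158×8 + 597×2 = 1500 + 21420 + 1264 + 1194 = 25378
link = 27671/25378 = 1.090354
Link Feb 2021→Mar 2021:
ΣP(Mar 2021)Q(Feb 2021) = 444×5 + 3763×7 + 189×7 + 818×2 = 2220 + 26341 + 1323 + 1636 = 31520
ΣP(Feb 2021)Q(Feb 2021) = 439×5 + 3295×7 + 180×7 + 705×2 = 2195 + 23065 + 1260 + 1410 = 27930
link = 31520/27930 = 1.128536
Chained index = 100 × 1.090354 × 1.128536 = 123.0503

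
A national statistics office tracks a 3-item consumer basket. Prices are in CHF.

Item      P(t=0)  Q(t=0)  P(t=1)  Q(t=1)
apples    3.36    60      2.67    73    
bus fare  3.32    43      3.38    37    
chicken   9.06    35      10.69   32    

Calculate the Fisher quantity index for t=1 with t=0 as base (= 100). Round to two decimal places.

98.44

Laspeyres component (base-period weights):
ΣP(t=0)Q(t=1) = 3.36×73 + 3.32×37 + 9.06×32 = 245.28 + 122.84 + 289.92 = 658.04
ΣP(t=0)Q(t=0) = 3.36×60 + 3.32×43 + 9.06×35 = 201.6 + 142.76 + 317.1 = 661.46
L = 658.04 / 661.46 × 100 = 99.4830
Paasche component (current-period weights):
ΣP(t=1)Q(t=1) = 2.67×73 + 3.38×37 + 10.69×32 = 194.91 + 125.06 + 342.08 = 662.05
ΣP(t=1)Q(t=0) = 2.67×60 + 3.38×43 + 10.69×35 = 160.2 + 145.34 + 374.15 = 679.69
P = 662.05 / 679.69 × 100 = 97.4047
Fisher = √(L × P) = √(99.4830 × 97.4047) = 98.4383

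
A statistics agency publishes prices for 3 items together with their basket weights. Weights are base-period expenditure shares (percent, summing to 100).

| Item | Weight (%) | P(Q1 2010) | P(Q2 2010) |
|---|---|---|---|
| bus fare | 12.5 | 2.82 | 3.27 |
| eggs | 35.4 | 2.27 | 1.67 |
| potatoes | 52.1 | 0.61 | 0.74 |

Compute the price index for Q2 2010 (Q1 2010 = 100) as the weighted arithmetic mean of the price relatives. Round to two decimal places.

103.74

bus fare: 12.5 × (3.27/2.82) = 12.5 × 1.159574 = 14.4947
eggs: 35.4 × (1.67/2.27) = 35.4 × 0.735683 = 26.0432
potatoes: 52.1 × (0.74/0.61) = 52.1 × 1.213115 = 63.2033
Index = Σ wᵢ·(p₁ᵢ/p₀ᵢ) = 14.4947 + 26.0432 + 63.2033 = 103.7411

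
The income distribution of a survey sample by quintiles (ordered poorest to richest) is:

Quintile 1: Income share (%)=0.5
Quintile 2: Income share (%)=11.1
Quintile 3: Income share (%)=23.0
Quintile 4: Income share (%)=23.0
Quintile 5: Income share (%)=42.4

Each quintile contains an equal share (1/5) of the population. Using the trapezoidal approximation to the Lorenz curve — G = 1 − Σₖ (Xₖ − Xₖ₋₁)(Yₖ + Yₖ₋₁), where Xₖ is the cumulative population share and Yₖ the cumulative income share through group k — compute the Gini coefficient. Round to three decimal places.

0.383

Cumulative income shares Yₖ: 0.0050, 0.1160, 0.3460, 0.5760, 1.0000
Σ (Xₖ−Xₖ₋₁)(Yₖ+Yₖ₋₁) = (1/5)(0.0050+0.0000) + (1/5)(0.1160+0.0050) + (1/5)(0.3460+0.1160) + (1/5)(0.5760+0.3460) + (1/5)(1.0000+0.5760)
  = 0.0010 + 0.0242 + 0.0924 + 0.1844 + 0.3152 = 0.6172
G = 1 − 0.6172 = 0.3828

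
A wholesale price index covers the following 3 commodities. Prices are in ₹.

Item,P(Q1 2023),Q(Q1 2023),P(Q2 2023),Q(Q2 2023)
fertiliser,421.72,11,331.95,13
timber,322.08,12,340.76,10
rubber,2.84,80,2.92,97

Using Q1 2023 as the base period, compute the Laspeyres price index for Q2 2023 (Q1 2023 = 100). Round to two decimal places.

91.33

Laspeyres price index uses base-period quantities as weights.
ΣP(Q2 2023)·Q(Q1 2023) = 331.95×11 + 340.76×12 + 2.92×80 = 3651.45 + 4089.12 + 233.6 = 7974.17
ΣP(Q1 2023)·Q(Q1 2023) = 421.72×11 + 322.08×12 + 2.84×80 = 4638.92 + 3864.96 + 227.2 = 8731.08
Index = 7974.17 / 8731.08 × 100 = 91.3309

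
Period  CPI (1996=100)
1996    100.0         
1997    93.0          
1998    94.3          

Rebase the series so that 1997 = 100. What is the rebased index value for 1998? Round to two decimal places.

Rebased(1998) = 94.3 / 93.0 × 100 = 101.3978

101.40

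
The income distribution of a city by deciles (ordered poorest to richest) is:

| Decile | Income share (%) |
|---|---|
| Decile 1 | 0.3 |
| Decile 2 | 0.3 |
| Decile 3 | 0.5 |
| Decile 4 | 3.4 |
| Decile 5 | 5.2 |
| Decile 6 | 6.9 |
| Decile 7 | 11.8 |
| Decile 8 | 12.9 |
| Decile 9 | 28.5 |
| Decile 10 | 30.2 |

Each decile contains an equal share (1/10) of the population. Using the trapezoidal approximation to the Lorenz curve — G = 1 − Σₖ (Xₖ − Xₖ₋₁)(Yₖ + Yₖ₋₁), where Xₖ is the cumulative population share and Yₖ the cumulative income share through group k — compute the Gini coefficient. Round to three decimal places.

0.555

Cumulative income shares Yₖ: 0.0030, 0.0060, 0.0110, 0.0450, 0.0970, 0.1660, 0.2840, 0.4130, 0.6980, 1.0000
Σ (Xₖ−Xₖ₋₁)(Yₖ+Yₖ₋₁) = (1/10)(0.0030+0.0000) + (1/10)(0.0060+0.0030) + (1/10)(0.0110+0.0060) + (1/10)(0.0450+0.0110) + (1/10)(0.0970+0.0450) + (1/10)(0.1660+0.0970) + (1/10)(0.2840+0.1660) + (1/10)(0.4130+0.2840) + (1/10)(0.6980+0.4130) + (1/10)(1.0000+0.6980)
  = 0.0003 + 0.0009 + 0.0017 + 0.0056 + 0.0142 + 0.0263 + 0.0450 + 0.0697 + 0.1111 + 0.1698 = 0.4446
G = 1 − 0.4446 = 0.5554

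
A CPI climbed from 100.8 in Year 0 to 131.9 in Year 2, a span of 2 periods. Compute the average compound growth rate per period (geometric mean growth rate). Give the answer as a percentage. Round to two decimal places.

Growth factor = (131.9/100.8)^(1/2) = (1.308532)^(1/2) = 1.143911
Growth rate = 1.143911 − 1 = 0.143911 = 14.3911%

14.39%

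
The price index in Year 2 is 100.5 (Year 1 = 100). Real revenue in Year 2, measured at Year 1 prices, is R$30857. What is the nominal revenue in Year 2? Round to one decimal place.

31011.3

Nominal = Real × (Index/100) = 30857 × (100.5/100)
        = 30857 × 1.005 = 31011.2850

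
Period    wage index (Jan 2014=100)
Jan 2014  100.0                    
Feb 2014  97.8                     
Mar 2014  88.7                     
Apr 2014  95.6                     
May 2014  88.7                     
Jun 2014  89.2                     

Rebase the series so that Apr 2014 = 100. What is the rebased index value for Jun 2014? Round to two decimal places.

93.31

Rebased(Jun 2014) = 89.2 / 95.6 × 100 = 93.3054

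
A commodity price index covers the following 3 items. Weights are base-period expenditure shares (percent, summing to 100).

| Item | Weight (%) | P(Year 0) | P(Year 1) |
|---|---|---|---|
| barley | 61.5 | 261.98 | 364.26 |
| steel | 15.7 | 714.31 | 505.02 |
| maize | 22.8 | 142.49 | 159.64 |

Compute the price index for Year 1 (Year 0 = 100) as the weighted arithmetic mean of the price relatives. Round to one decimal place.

122.2

barley: 61.5 × (364.26/261.98) = 61.5 × 1.390411 = 85.5103
steel: 15.7 × (505.02/714.31) = 15.7 × 0.707004 = 11.1000
maize: 22.8 × (159.64/142.49) = 22.8 × 1.120359 = 25.5442
Index = Σ wᵢ·(p₁ᵢ/p₀ᵢ) = 85.5103 + 11.1000 + 25.5442 = 122.1545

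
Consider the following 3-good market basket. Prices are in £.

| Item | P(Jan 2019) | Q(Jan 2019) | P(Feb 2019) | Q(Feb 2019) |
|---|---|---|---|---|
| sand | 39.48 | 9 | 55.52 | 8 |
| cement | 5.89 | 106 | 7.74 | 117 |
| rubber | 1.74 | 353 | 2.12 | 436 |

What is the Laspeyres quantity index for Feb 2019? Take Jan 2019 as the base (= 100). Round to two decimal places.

Laspeyres quantity index uses base-period prices as weights.
ΣP(Jan 2019)·Q(Feb 2019) = 39.48×8 + 5.89×117 + 1.74×436 = 315.84 + 689.13 + 758.64 = 1763.61
ΣP(Jan 2019)·Q(Jan 2019) = 39.48×9 + 5.89×106 + 1.74×353 = 355.32 + 624.34 + 614.22 = 1593.88
Index = 1763.61 / 1593.88 × 100 = 110.6489

110.65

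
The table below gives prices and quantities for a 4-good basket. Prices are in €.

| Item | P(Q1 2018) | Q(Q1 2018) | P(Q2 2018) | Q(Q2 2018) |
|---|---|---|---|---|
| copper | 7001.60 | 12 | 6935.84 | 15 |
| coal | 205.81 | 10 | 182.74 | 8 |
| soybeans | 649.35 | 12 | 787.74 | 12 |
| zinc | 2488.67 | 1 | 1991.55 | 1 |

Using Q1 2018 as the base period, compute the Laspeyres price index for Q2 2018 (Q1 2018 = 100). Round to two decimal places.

Laspeyres price index uses base-period quantities as weights.
ΣP(Q2 2018)·Q(Q1 2018) = 6935.84×12 + 182.74×10 + 787.74×12 + 1991.55×1 = 83230.08 + 1827.4 + 9452.88 + 1991.55 = 96501.91
ΣP(Q1 2018)·Q(Q1 2018) = 7001.60×12 + 205.81×10 + 649.35×12 + 2488.67×1 = 84019.2 + 2058.1 + 7792.2 + 2488.67 = 96358.17
Index = 96501.91 / 96358.17 × 100 = 100.1492

100.15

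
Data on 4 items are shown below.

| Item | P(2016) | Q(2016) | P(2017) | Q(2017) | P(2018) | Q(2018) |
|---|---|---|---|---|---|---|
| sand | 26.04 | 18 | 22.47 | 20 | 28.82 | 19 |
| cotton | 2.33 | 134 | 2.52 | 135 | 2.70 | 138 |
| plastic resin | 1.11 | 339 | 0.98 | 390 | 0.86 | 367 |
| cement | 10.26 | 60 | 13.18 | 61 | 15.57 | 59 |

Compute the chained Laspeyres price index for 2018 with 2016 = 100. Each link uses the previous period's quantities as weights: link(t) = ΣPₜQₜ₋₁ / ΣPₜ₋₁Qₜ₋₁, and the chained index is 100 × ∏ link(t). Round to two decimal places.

118.54

Link 2016→2017:
ΣP(2017)Q(2016) = 22.47×18 + 2.52×134 + 0.98×339 + 13.18×60 = 404.46 + 337.68 + 332.22 + 790.8 = 1865.16
ΣP(2016)Q(2016) = 26.04×18 + 2.33×134 + 1.11×339 + 10.26×60 = 468.72 + 312.22 + 376.29 + 615.6 = 1772.83
link = 1865.16/1772.83 = 1.052081
Link 2017→2018:
ΣP(2018)Q(2017) = 28.82×20 + 2.70×135 + 0.86×390 + 15.57×61 = 576.4 + 364.5 + 335.4 + 949.77 = 2226.07
ΣP(2017)Q(2017) = 22.47×20 + 2.52×135 + 0.98×390 + 13.18×61 = 449.4 + 340.2 + 382.2 + 803.98 = 1975.78
link = 2226.07/1975.78 = 1.126679
Chained index = 100 × 1.052081 × 1.126679 = 118.5357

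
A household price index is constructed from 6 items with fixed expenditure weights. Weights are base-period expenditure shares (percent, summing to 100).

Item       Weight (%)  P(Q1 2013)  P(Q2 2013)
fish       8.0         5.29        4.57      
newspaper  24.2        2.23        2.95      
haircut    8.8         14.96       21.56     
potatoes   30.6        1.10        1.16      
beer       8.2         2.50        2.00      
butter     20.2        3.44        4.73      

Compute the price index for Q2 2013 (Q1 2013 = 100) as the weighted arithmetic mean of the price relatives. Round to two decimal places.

fish: 8.0 × (4.57/5.29) = 8.0 × 0.863894 = 6.9112
newspaper: 24.2 × (2.95/2.23) = 24.2 × 1.322870 = 32.0135
haircut: 8.8 × (21.56/14.96) = 8.8 × 1.441176 = 12.6824
potatoes: 30.6 × (1.16/1.10) = 30.6 × 1.054545 = 32.2691
beer: 8.2 × (2.00/2.50) = 8.2 × 0.800000 = 6.5600
butter: 20.2 × (4.73/3.44) = 20.2 × 1.375000 = 27.7750
Index = Σ wᵢ·(p₁ᵢ/p₀ᵢ) = 6.9112 + 32.0135 + 12.6824 + 32.2691 + 6.5600 + 27.7750 = 118.2110

118.21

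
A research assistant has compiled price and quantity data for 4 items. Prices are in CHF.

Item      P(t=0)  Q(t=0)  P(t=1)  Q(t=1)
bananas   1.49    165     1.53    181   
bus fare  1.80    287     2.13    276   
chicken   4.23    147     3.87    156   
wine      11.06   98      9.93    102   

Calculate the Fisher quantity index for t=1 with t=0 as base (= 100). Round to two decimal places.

103.32

Laspeyres component (base-period weights):
ΣP(t=0)Q(t=1) = 1.49×181 + 1.80×276 + 4.23×156 + 11.06×102 = 269.69 + 496.8 + 659.88 + 1128.12 = 2554.49
ΣP(t=0)Q(t=0) = 1.49×165 + 1.80×287 + 4.23×147 + 11.06×98 = 245.85 + 516.6 + 621.81 + 1083.88 = 2468.14
L = 2554.49 / 2468.14 × 100 = 103.4986
Paasche component (current-period weights):
ΣP(t=1)Q(t=1) = 1.53×181 + 2.13×276 + 3.87×156 + 9.93×102 = 276.93 + 587.88 + 603.72 + 1012.86 = 2481.39
ΣP(t=1)Q(t=0) = 1.53×165 + 2.13×287 + 3.87×147 + 9.93×98 = 252.45 + 611.31 + 568.89 + 973.14 = 2405.79
P = 2481.39 / 2405.79 × 100 = 103.1424
Fisher = √(L × P) = √(103.4986 × 103.1424) = 103.3203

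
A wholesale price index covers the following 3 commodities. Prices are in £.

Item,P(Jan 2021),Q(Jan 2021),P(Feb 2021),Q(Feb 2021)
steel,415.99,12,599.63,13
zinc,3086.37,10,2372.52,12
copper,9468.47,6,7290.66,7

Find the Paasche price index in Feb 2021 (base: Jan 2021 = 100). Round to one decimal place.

Paasche price index uses current-period quantities as weights.
ΣP(Feb 2021)·Q(Feb 2021) = 599.63×13 + 2372.52×12 + 7290.66×7 = 7795.19 + 28470.24 + 51034.62 = 87300.05
ΣP(Jan 2021)·Q(Feb 2021) = 415.99×13 + 3086.37×12 + 9468.47×7 = 5407.87 + 37036.44 + 66279.29 = 108723.6
Index = 87300.05 / 108723.6 × 100 = 80.2954

80.3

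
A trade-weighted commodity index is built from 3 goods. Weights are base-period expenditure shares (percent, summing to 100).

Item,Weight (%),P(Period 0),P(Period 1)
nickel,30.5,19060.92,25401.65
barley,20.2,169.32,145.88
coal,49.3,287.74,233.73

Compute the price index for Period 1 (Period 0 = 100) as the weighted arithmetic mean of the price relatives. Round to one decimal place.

nickel: 30.5 × (25401.65/19060.92) = 30.5 × 1.332656 = 40.6460
barley: 20.2 × (145.88/169.32) = 20.2 × 0.861564 = 17.4036
coal: 49.3 × (233.73/287.74) = 49.3 × 0.812296 = 40.0462
Index = Σ wᵢ·(p₁ᵢ/p₀ᵢ) = 40.6460 + 17.4036 + 40.0462 = 98.0958

98.1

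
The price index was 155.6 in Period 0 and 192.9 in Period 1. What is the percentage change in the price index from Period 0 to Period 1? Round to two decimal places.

23.97%

Change = (192.9 − 155.6) / 155.6 × 100
       = 37.3 / 155.6 × 100 = 23.9717%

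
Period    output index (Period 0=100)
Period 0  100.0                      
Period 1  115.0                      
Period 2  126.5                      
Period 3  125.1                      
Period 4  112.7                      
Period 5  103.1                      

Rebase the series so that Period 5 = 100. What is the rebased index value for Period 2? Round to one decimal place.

Rebased(Period 2) = 126.5 / 103.1 × 100 = 122.6964

122.7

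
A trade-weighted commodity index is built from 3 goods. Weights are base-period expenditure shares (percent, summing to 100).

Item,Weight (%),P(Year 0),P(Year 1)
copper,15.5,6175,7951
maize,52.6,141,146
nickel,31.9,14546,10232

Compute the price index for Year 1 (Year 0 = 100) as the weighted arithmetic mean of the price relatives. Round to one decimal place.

96.9

copper: 15.5 × (7951/6175) = 15.5 × 1.287611 = 19.9580
maize: 52.6 × (146/141) = 52.6 × 1.035461 = 54.4652
nickel: 31.9 × (10232/14546) = 31.9 × 0.703424 = 22.4392
Index = Σ wᵢ·(p₁ᵢ/p₀ᵢ) = 19.9580 + 54.4652 + 22.4392 = 96.8624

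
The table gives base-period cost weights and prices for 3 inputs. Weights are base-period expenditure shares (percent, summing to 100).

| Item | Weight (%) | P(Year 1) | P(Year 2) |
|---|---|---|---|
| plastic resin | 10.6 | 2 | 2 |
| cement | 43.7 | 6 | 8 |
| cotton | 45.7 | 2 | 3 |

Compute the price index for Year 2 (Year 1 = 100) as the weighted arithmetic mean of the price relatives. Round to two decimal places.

137.42

plastic resin: 10.6 × (2/2) = 10.6 × 1.000000 = 10.6000
cement: 43.7 × (8/6) = 43.7 × 1.333333 = 58.2667
cotton: 45.7 × (3/2) = 45.7 × 1.500000 = 68.5500
Index = Σ wᵢ·(p₁ᵢ/p₀ᵢ) = 10.6000 + 58.2667 + 68.5500 = 137.4167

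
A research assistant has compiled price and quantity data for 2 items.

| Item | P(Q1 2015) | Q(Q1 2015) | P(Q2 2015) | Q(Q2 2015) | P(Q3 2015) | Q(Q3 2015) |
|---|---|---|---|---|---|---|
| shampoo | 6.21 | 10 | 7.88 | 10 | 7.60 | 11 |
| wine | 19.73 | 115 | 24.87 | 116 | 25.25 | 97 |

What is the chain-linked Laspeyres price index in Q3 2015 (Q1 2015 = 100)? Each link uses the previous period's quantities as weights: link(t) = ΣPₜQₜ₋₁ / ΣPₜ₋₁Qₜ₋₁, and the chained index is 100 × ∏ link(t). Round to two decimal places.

Link Q1 2015→Q2 2015:
ΣP(Q2 2015)Q(Q1 2015) = 7.88×10 + 24.87×115 = 78.8 + 2860.05 = 2938.85
ΣP(Q1 2015)Q(Q1 2015) = 6.21×10 + 19.73×115 = 62.1 + 2268.95 = 2331.05
link = 2938.85/2331.05 = 1.260741
Link Q2 2015→Q3 2015:
ΣP(Q3 2015)Q(Q2 2015) = 7.60×10 + 25.25×116 = 76 + 2929 = 3005
ΣP(Q2 2015)Q(Q2 2015) = 7.88×10 + 24.87×116 = 78.8 + 2884.92 = 2963.72
link = 3005/2963.72 = 1.013928
Chained index = 100 × 1.260741 × 1.013928 = 127.8301

127.83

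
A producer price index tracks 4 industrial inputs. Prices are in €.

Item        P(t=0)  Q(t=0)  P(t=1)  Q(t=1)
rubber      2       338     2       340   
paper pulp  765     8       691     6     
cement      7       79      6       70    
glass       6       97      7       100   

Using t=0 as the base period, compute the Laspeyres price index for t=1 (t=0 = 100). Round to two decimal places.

Laspeyres price index uses base-period quantities as weights.
ΣP(t=1)·Q(t=0) = 2×338 + 691×8 + 6×79 + 7×97 = 676 + 5528 + 474 + 679 = 7357
ΣP(t=0)·Q(t=0) = 2×338 + 765×8 + 7×79 + 6×97 = 676 + 6120 + 553 + 582 = 7931
Index = 7357 / 7931 × 100 = 92.7626

92.76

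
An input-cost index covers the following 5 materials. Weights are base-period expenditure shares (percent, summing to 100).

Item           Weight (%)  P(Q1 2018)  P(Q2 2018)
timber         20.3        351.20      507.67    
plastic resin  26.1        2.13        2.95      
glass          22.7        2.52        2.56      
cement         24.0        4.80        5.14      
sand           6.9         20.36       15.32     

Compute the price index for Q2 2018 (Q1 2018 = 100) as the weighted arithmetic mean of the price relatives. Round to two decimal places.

timber: 20.3 × (507.67/351.20) = 20.3 × 1.445530 = 29.3443
plastic resin: 26.1 × (2.95/2.13) = 26.1 × 1.384977 = 36.1479
glass: 22.7 × (2.56/2.52) = 22.7 × 1.015873 = 23.0603
cement: 24.0 × (5.14/4.80) = 24.0 × 1.070833 = 25.7000
sand: 6.9 × (15.32/20.36) = 6.9 × 0.752456 = 5.1919
Index = Σ wᵢ·(p₁ᵢ/p₀ᵢ) = 29.3443 + 36.1479 + 23.0603 + 25.7000 + 5.1919 = 119.4444

119.44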